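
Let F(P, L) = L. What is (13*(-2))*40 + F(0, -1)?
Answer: -1041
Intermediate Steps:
(13*(-2))*40 + F(0, -1) = (13*(-2))*40 - 1 = -26*40 - 1 = -1040 - 1 = -1041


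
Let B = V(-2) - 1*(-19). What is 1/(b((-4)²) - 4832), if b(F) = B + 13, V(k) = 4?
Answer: -1/4796 ≈ -0.00020851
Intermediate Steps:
B = 23 (B = 4 - 1*(-19) = 4 + 19 = 23)
b(F) = 36 (b(F) = 23 + 13 = 36)
1/(b((-4)²) - 4832) = 1/(36 - 4832) = 1/(-4796) = -1/4796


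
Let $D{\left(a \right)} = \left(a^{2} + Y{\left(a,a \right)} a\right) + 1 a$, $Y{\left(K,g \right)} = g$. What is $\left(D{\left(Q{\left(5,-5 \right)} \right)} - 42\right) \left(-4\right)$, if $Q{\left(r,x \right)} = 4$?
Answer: $24$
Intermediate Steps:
$D{\left(a \right)} = a + 2 a^{2}$ ($D{\left(a \right)} = \left(a^{2} + a a\right) + 1 a = \left(a^{2} + a^{2}\right) + a = 2 a^{2} + a = a + 2 a^{2}$)
$\left(D{\left(Q{\left(5,-5 \right)} \right)} - 42\right) \left(-4\right) = \left(4 \left(1 + 2 \cdot 4\right) - 42\right) \left(-4\right) = \left(4 \left(1 + 8\right) - 42\right) \left(-4\right) = \left(4 \cdot 9 - 42\right) \left(-4\right) = \left(36 - 42\right) \left(-4\right) = \left(-6\right) \left(-4\right) = 24$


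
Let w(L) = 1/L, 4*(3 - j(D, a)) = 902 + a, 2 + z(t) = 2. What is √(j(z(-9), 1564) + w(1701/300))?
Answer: I*√9737126/126 ≈ 24.765*I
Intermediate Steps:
z(t) = 0 (z(t) = -2 + 2 = 0)
j(D, a) = -445/2 - a/4 (j(D, a) = 3 - (902 + a)/4 = 3 + (-451/2 - a/4) = -445/2 - a/4)
√(j(z(-9), 1564) + w(1701/300)) = √((-445/2 - ¼*1564) + 1/(1701/300)) = √((-445/2 - 391) + 1/(1701*(1/300))) = √(-1227/2 + 1/(567/100)) = √(-1227/2 + 100/567) = √(-695509/1134) = I*√9737126/126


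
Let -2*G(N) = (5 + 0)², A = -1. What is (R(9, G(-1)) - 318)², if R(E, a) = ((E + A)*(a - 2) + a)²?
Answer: 4196059729/16 ≈ 2.6225e+8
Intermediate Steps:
G(N) = -25/2 (G(N) = -(5 + 0)²/2 = -½*5² = -½*25 = -25/2)
R(E, a) = (a + (-1 + E)*(-2 + a))² (R(E, a) = ((E - 1)*(a - 2) + a)² = ((-1 + E)*(-2 + a) + a)² = (a + (-1 + E)*(-2 + a))²)
(R(9, G(-1)) - 318)² = ((2 - 2*9 + 9*(-25/2))² - 318)² = ((2 - 18 - 225/2)² - 318)² = ((-257/2)² - 318)² = (66049/4 - 318)² = (64777/4)² = 4196059729/16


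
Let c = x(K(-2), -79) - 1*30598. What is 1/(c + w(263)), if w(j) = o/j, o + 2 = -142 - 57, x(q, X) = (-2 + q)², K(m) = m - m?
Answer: -263/8046423 ≈ -3.2685e-5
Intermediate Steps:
K(m) = 0
o = -201 (o = -2 + (-142 - 57) = -2 - 199 = -201)
w(j) = -201/j
c = -30594 (c = (-2 + 0)² - 1*30598 = (-2)² - 30598 = 4 - 30598 = -30594)
1/(c + w(263)) = 1/(-30594 - 201/263) = 1/(-8046423/263) = -263/8046423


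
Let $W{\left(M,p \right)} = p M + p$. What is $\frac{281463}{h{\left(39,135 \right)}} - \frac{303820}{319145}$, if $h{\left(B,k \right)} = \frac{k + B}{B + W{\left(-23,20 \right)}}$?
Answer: $- \frac{82806629949}{127658} \approx -6.4866 \cdot 10^{5}$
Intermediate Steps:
$W{\left(M,p \right)} = p + M p$ ($W{\left(M,p \right)} = M p + p = p + M p$)
$h{\left(B,k \right)} = \frac{B + k}{-440 + B}$ ($h{\left(B,k \right)} = \frac{k + B}{B + 20 \left(1 - 23\right)} = \frac{B + k}{B + 20 \left(-22\right)} = \frac{B + k}{B - 440} = \frac{B + k}{-440 + B}$)
$\frac{281463}{h{\left(39,135 \right)}} - \frac{303820}{319145} = \frac{281463}{\frac{1}{-440 + 39} \left(39 + 135\right)} - \frac{303820}{319145} = \frac{281463}{\frac{1}{-401} \cdot 174} - \frac{60764}{63829} = \frac{281463}{\left(- \frac{1}{401}\right) 174} - \frac{60764}{63829} = \frac{281463}{- \frac{174}{401}} - \frac{60764}{63829} = 281463 \left(- \frac{401}{174}\right) - \frac{60764}{63829} = - \frac{37622221}{58} - \frac{60764}{63829} = - \frac{82806629949}{127658}$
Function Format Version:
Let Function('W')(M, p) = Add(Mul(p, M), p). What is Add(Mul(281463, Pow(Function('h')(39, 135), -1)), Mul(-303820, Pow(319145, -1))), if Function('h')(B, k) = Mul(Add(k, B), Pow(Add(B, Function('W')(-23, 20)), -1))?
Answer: Rational(-82806629949, 127658) ≈ -6.4866e+5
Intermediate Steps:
Function('W')(M, p) = Add(p, Mul(M, p)) (Function('W')(M, p) = Add(Mul(M, p), p) = Add(p, Mul(M, p)))
Function('h')(B, k) = Mul(Pow(Add(-440, B), -1), Add(B, k)) (Function('h')(B, k) = Mul(Add(k, B), Pow(Add(B, Mul(20, Add(1, -23))), -1)) = Mul(Add(B, k), Pow(Add(B, Mul(20, -22)), -1)) = Mul(Add(B, k), Pow(Add(B, -440), -1)) = Mul(Add(B, k), Pow(Add(-440, B), -1)) = Mul(Pow(Add(-440, B), -1), Add(B, k)))
Add(Mul(281463, Pow(Function('h')(39, 135), -1)), Mul(-303820, Pow(319145, -1))) = Add(Mul(281463, Pow(Mul(Pow(Add(-440, 39), -1), Add(39, 135)), -1)), Mul(-303820, Pow(319145, -1))) = Add(Mul(281463, Pow(Mul(Pow(-401, -1), 174), -1)), Mul(-303820, Rational(1, 319145))) = Add(Mul(281463, Pow(Mul(Rational(-1, 401), 174), -1)), Rational(-60764, 63829)) = Add(Mul(281463, Pow(Rational(-174, 401), -1)), Rational(-60764, 63829)) = Add(Mul(281463, Rational(-401, 174)), Rational(-60764, 63829)) = Add(Rational(-37622221, 58), Rational(-60764, 63829)) = Rational(-82806629949, 127658)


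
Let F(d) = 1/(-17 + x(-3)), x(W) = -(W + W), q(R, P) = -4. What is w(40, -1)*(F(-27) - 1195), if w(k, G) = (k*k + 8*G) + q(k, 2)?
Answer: -20875848/11 ≈ -1.8978e+6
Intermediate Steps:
x(W) = -2*W
F(d) = -1/11 (F(d) = 1/(-17 - 2*(-3)) = 1/(-17 + 6) = 1/(-11) = -1/11)
w(k, G) = -4 + k² + 8*G (w(k, G) = (k*k + 8*G) - 4 = (k² + 8*G) - 4 = -4 + k² + 8*G)
w(40, -1)*(F(-27) - 1195) = (-4 + 40² + 8*(-1))*(-1/11 - 1195) = (-4 + 1600 - 8)*(-13146/11) = 1588*(-13146/11) = -20875848/11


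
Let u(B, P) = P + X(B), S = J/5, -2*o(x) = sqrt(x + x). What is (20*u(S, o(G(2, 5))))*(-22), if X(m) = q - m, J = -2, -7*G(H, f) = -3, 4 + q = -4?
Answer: 3344 + 220*sqrt(42)/7 ≈ 3547.7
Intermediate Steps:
q = -8 (q = -4 - 4 = -8)
G(H, f) = 3/7 (G(H, f) = -1/7*(-3) = 3/7)
X(m) = -8 - m
o(x) = -sqrt(2)*sqrt(x)/2 (o(x) = -sqrt(x + x)/2 = -sqrt(2)*sqrt(x)/2)
S = -2/5 ≈ -0.40000
u(B, P) = -8 + P - B (u(B, P) = P + (-8 - B) = -8 + P - B)
(20*u(S, o(G(2, 5))))*(-22) = (20*(-8 - sqrt(2)*sqrt(3/7)/2 - 1*(-2/5)))*(-22) = (20*(-8 - sqrt(2)*sqrt(21)/7/2 + 2/5))*(-22) = (20*(-8 - sqrt(42)/14 + 2/5))*(-22) = (20*(-38/5 - sqrt(42)/14))*(-22) = (-152 - 10*sqrt(42)/7)*(-22) = 3344 + 220*sqrt(42)/7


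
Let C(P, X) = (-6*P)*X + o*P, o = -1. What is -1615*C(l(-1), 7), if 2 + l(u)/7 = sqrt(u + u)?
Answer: -972230 + 486115*I*sqrt(2) ≈ -9.7223e+5 + 6.8747e+5*I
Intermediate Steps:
l(u) = -14 + 7*sqrt(2)*sqrt(u) (l(u) = -14 + 7*sqrt(u + u) = -14 + 7*sqrt(2*u) = -14 + 7*(sqrt(2)*sqrt(u)) = -14 + 7*sqrt(2)*sqrt(u))
C(P, X) = -P - 6*P*X (C(P, X) = (-6*P)*X - P = -6*P*X - P = -P - 6*P*X)
-1615*C(l(-1), 7) = -(-1615)*(-14 + 7*sqrt(2)*sqrt(-1))*(1 + 6*7) = -(-1615)*(-14 + 7*sqrt(2)*I)*(1 + 42) = -(-1615)*(-14 + 7*I*sqrt(2))*43 = -1615*(602 - 301*I*sqrt(2)) = -972230 + 486115*I*sqrt(2)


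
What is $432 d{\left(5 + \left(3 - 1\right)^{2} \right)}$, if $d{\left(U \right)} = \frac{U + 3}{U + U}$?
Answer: $288$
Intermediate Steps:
$d{\left(U \right)} = \frac{3 + U}{2 U}$
$432 d{\left(5 + \left(3 - 1\right)^{2} \right)} = 432 \frac{3 + \left(5 + \left(3 - 1\right)^{2}\right)}{2 \left(5 + \left(3 - 1\right)^{2}\right)} = 432 \frac{3 + \left(5 + 2^{2}\right)}{2 \left(5 + 2^{2}\right)} = 432 \frac{3 + \left(5 + 4\right)}{2 \left(5 + 4\right)} = 432 \frac{3 + 9}{2 \cdot 9} = 432 \cdot \frac{1}{2} \cdot \frac{1}{9} \cdot 12 = 432 \cdot \frac{2}{3} = 288$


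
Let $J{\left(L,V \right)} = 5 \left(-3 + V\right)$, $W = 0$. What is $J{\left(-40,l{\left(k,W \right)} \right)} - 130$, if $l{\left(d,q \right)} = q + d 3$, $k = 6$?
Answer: $-55$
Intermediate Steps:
$l{\left(d,q \right)} = q + 3 d$
$J{\left(L,V \right)} = -15 + 5 V$
$J{\left(-40,l{\left(k,W \right)} \right)} - 130 = \left(-15 + 5 \left(0 + 3 \cdot 6\right)\right) - 130 = \left(-15 + 5 \left(0 + 18\right)\right) - 130 = \left(-15 + 5 \cdot 18\right) - 130 = \left(-15 + 90\right) - 130 = 75 - 130 = -55$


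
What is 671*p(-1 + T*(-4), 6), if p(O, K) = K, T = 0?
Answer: 4026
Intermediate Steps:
671*p(-1 + T*(-4), 6) = 671*6 = 4026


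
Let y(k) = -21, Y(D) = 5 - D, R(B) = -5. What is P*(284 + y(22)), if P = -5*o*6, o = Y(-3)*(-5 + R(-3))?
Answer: 631200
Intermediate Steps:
o = -80 (o = (5 - 1*(-3))*(-5 - 5) = (5 + 3)*(-10) = 8*(-10) = -80)
P = 2400 (P = -5*(-80)*6 = 400*6 = 2400)
P*(284 + y(22)) = 2400*(284 - 21) = 2400*263 = 631200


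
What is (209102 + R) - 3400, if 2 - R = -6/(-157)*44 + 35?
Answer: 32289769/157 ≈ 2.0567e+5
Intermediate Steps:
R = -5445/157 (R = 2 - (-6/(-157)*44 + 35) = 2 - (-6*(-1/157)*44 + 35) = 2 - ((6/157)*44 + 35) = 2 - (264/157 + 35) = 2 - 1*5759/157 = 2 - 5759/157 = -5445/157 ≈ -34.682)
(209102 + R) - 3400 = (209102 - 5445/157) - 3400 = 32823569/157 - 3400 = 32289769/157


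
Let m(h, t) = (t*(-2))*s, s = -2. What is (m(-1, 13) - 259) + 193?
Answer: -14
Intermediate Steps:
m(h, t) = 4*t (m(h, t) = (t*(-2))*(-2) = -2*t*(-2) = 4*t)
(m(-1, 13) - 259) + 193 = (4*13 - 259) + 193 = (52 - 259) + 193 = -207 + 193 = -14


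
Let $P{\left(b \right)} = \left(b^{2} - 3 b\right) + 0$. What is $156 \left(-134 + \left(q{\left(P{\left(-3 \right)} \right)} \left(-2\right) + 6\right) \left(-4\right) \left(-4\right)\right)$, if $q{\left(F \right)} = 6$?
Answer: $-35880$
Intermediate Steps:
$P{\left(b \right)} = b^{2} - 3 b$
$156 \left(-134 + \left(q{\left(P{\left(-3 \right)} \right)} \left(-2\right) + 6\right) \left(-4\right) \left(-4\right)\right) = 156 \left(-134 + \left(6 \left(-2\right) + 6\right) \left(-4\right) \left(-4\right)\right) = 156 \left(-134 + \left(-12 + 6\right) \left(-4\right) \left(-4\right)\right) = 156 \left(-134 + \left(-6\right) \left(-4\right) \left(-4\right)\right) = 156 \left(-134 + 24 \left(-4\right)\right) = 156 \left(-134 - 96\right) = 156 \left(-230\right) = -35880$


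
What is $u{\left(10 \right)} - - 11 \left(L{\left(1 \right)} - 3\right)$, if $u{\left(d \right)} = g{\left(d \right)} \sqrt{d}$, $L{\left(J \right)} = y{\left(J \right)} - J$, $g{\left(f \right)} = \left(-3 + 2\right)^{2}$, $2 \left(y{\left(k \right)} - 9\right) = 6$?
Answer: $88 + \sqrt{10} \approx 91.162$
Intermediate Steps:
$y{\left(k \right)} = 12$ ($y{\left(k \right)} = 9 + \frac{1}{2} \cdot 6 = 9 + 3 = 12$)
$g{\left(f \right)} = 1$ ($g{\left(f \right)} = \left(-1\right)^{2} = 1$)
$L{\left(J \right)} = 12 - J$
$u{\left(d \right)} = \sqrt{d}$ ($u{\left(d \right)} = 1 \sqrt{d} = \sqrt{d}$)
$u{\left(10 \right)} - - 11 \left(L{\left(1 \right)} - 3\right) = \sqrt{10} - - 11 \left(\left(12 - 1\right) - 3\right) = \sqrt{10} - - 11 \left(11 - 3\right) = \sqrt{10} - \left(-11\right) 8 = \sqrt{10} - -88 = \sqrt{10} + 88 = 88 + \sqrt{10}$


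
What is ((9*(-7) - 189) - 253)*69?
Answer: -34845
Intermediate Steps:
((9*(-7) - 189) - 253)*69 = ((-63 - 189) - 253)*69 = (-252 - 253)*69 = -505*69 = -34845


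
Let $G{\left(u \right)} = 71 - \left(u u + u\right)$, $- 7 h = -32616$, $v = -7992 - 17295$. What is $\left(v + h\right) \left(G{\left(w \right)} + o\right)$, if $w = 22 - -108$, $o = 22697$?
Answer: $- \frac{828527034}{7} \approx -1.1836 \cdot 10^{8}$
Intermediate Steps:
$v = -25287$
$h = \frac{32616}{7}$ ($h = \left(- \frac{1}{7}\right) \left(-32616\right) = \frac{32616}{7} \approx 4659.4$)
$w = 130$ ($w = 22 + 108 = 130$)
$G{\left(u \right)} = 71 - u - u^{2}$ ($G{\left(u \right)} = 71 - \left(u^{2} + u\right) = 71 - \left(u + u^{2}\right) = 71 - u - u^{2}$)
$\left(v + h\right) \left(G{\left(w \right)} + o\right) = \left(-25287 + \frac{32616}{7}\right) \left(\left(71 - 130 - 130^{2}\right) + 22697\right) = - \frac{144393 \left(\left(71 - 130 - 16900\right) + 22697\right)}{7} = - \frac{144393 \left(-16959 + 22697\right)}{7} = \left(- \frac{144393}{7}\right) 5738 = - \frac{828527034}{7}$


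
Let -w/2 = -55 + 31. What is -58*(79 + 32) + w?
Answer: -6390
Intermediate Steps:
w = 48 (w = -2*(-55 + 31) = -2*(-24) = 48)
-58*(79 + 32) + w = -58*(79 + 32) + 48 = -58*111 + 48 = -6438 + 48 = -6390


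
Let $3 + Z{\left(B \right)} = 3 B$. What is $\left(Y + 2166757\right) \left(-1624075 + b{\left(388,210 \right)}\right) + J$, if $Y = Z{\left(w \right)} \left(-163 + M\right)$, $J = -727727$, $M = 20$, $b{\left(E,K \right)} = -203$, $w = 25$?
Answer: $-3502692887885$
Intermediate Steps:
$Z{\left(B \right)} = -3 + 3 B$
$Y = -10296$ ($Y = \left(-3 + 3 \cdot 25\right) \left(-163 + 20\right) = \left(-3 + 75\right) \left(-143\right) = 72 \left(-143\right) = -10296$)
$\left(Y + 2166757\right) \left(-1624075 + b{\left(388,210 \right)}\right) + J = \left(-10296 + 2166757\right) \left(-1624075 - 203\right) - 727727 = 2156461 \left(-1624278\right) - 727727 = -3502692160158 - 727727 = -3502692887885$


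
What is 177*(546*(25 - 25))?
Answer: 0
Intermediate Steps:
177*(546*(25 - 25)) = 177*(546*0) = 177*0 = 0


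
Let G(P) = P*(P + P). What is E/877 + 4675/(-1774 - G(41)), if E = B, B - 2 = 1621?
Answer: 4235753/4504272 ≈ 0.94039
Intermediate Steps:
B = 1623 (B = 2 + 1621 = 1623)
G(P) = 2*P² (G(P) = P*(2*P) = 2*P²)
E = 1623
E/877 + 4675/(-1774 - G(41)) = 1623/877 + 4675/(-1774 - 2*41²) = 1623*(1/877) + 4675/(-1774 - 2*1681) = 1623/877 + 4675/(-1774 - 1*3362) = 1623/877 + 4675/(-1774 - 3362) = 1623/877 + 4675/(-5136) = 1623/877 + 4675*(-1/5136) = 1623/877 - 4675/5136 = 4235753/4504272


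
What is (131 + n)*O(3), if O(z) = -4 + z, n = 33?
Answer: -164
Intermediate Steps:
(131 + n)*O(3) = (131 + 33)*(-4 + 3) = 164*(-1) = -164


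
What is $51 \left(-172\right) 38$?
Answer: $-333336$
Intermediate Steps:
$51 \left(-172\right) 38 = \left(-8772\right) 38 = -333336$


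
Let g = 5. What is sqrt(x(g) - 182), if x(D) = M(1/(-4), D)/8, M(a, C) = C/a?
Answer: 3*I*sqrt(82)/2 ≈ 13.583*I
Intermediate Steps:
x(D) = -D/2 (x(D) = (D/(1/(-4)))/8 = (D/(-1/4))*(1/8) = (D*(-4))*(1/8) = -4*D*(1/8) = -D/2)
sqrt(x(g) - 182) = sqrt(-1/2*5 - 182) = sqrt(-5/2 - 182) = sqrt(-369/2) = 3*I*sqrt(82)/2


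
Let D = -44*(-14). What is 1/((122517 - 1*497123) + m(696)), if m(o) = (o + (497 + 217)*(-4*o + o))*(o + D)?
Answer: -1/1955433038 ≈ -5.1140e-10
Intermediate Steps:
D = 616
m(o) = -2141*o*(616 + o) (m(o) = (o + (497 + 217)*(-4*o + o))*(o + 616) = (o + 714*(-3*o))*(616 + o) = (o - 2142*o)*(616 + o) = (-2141*o)*(616 + o) = -2141*o*(616 + o))
1/((122517 - 1*497123) + m(696)) = 1/((122517 - 1*497123) - 2141*696*(616 + 696)) = 1/((122517 - 497123) - 2141*696*1312) = 1/(-374606 - 1955058432) = 1/(-1955433038) = -1/1955433038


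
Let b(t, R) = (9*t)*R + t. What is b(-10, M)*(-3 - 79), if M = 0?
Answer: 820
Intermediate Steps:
b(t, R) = t + 9*R*t (b(t, R) = 9*R*t + t = t + 9*R*t)
b(-10, M)*(-3 - 79) = (-10*(1 + 9*0))*(-3 - 79) = -10*(1 + 0)*(-82) = -10*1*(-82) = -10*(-82) = 820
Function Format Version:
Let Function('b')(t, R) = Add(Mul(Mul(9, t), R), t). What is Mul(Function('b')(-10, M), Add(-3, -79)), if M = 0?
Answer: 820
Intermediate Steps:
Function('b')(t, R) = Add(t, Mul(9, R, t)) (Function('b')(t, R) = Add(Mul(9, R, t), t) = Add(t, Mul(9, R, t)))
Mul(Function('b')(-10, M), Add(-3, -79)) = Mul(Mul(-10, Add(1, Mul(9, 0))), Add(-3, -79)) = Mul(Mul(-10, Add(1, 0)), -82) = Mul(Mul(-10, 1), -82) = Mul(-10, -82) = 820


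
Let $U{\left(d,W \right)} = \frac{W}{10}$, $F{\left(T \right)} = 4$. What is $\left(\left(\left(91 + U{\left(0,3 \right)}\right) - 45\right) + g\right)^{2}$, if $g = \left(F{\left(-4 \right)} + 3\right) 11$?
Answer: $\frac{1520289}{100} \approx 15203.0$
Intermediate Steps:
$U{\left(d,W \right)} = \frac{W}{10}$ ($U{\left(d,W \right)} = W \frac{1}{10} = \frac{W}{10}$)
$g = 77$ ($g = \left(4 + 3\right) 11 = 7 \cdot 11 = 77$)
$\left(\left(\left(91 + U{\left(0,3 \right)}\right) - 45\right) + g\right)^{2} = \left(\left(\left(91 + \frac{1}{10} \cdot 3\right) - 45\right) + 77\right)^{2} = \left(\left(\left(91 + \frac{3}{10}\right) - 45\right) + 77\right)^{2} = \left(\left(\frac{913}{10} - 45\right) + 77\right)^{2} = \left(\frac{463}{10} + 77\right)^{2} = \left(\frac{1233}{10}\right)^{2} = \frac{1520289}{100}$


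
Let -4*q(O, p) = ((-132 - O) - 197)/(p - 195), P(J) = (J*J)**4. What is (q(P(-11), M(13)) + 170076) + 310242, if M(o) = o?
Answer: 5204319/28 ≈ 1.8587e+5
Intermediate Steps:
P(J) = J**8 (P(J) = (J**2)**4 = J**8)
q(O, p) = -(-329 - O)/(4*(-195 + p)) (q(O, p) = -((-132 - O) - 197)/(4*(p - 195)) = -(-329 - O)/(4*(-195 + p)))
(q(P(-11), M(13)) + 170076) + 310242 = ((329 + (-11)**8)/(4*(-195 + 13)) + 170076) + 310242 = ((1/4)*(329 + 214358881)/(-182) + 170076) + 310242 = ((1/4)*(-1/182)*214359210 + 170076) + 310242 = (-8244585/28 + 170076) + 310242 = -3482457/28 + 310242 = 5204319/28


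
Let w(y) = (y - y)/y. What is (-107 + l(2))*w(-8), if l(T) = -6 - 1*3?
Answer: 0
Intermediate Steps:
l(T) = -9 (l(T) = -6 - 3 = -9)
w(y) = 0 (w(y) = 0/y = 0)
(-107 + l(2))*w(-8) = (-107 - 9)*0 = -116*0 = 0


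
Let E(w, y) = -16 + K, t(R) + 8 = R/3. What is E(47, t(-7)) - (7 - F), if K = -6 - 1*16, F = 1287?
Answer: 1242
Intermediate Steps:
K = -22 (K = -6 - 16 = -22)
t(R) = -8 + R/3
E(w, y) = -38 (E(w, y) = -16 - 22 = -38)
E(47, t(-7)) - (7 - F) = -38 - (7 - 1*1287) = -38 - (7 - 1287) = -38 - 1*(-1280) = -38 + 1280 = 1242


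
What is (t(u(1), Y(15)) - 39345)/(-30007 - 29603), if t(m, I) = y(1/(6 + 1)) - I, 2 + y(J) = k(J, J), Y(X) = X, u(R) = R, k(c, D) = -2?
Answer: 19682/29805 ≈ 0.66036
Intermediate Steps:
y(J) = -4 (y(J) = -2 - 2 = -4)
t(m, I) = -4 - I
(t(u(1), Y(15)) - 39345)/(-30007 - 29603) = ((-4 - 1*15) - 39345)/(-30007 - 29603) = ((-4 - 15) - 39345)/(-59610) = (-19 - 39345)*(-1/59610) = -39364*(-1/59610) = 19682/29805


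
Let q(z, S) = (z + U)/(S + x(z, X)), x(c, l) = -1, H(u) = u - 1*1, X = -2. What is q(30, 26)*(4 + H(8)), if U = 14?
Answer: 484/25 ≈ 19.360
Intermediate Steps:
H(u) = -1 + u (H(u) = u - 1 = -1 + u)
q(z, S) = (14 + z)/(-1 + S) (q(z, S) = (z + 14)/(S - 1) = (14 + z)/(-1 + S))
q(30, 26)*(4 + H(8)) = ((14 + 30)/(-1 + 26))*(4 + (-1 + 8)) = (44/25)*(4 + 7) = ((1/25)*44)*11 = (44/25)*11 = 484/25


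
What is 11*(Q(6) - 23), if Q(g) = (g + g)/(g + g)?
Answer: -242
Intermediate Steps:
Q(g) = 1 (Q(g) = (2*g)/((2*g)) = (2*g)*(1/(2*g)) = 1)
11*(Q(6) - 23) = 11*(1 - 23) = 11*(-22) = -242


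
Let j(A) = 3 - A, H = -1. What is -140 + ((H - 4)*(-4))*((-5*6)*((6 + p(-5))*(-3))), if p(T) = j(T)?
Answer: 25060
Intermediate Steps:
p(T) = 3 - T
-140 + ((H - 4)*(-4))*((-5*6)*((6 + p(-5))*(-3))) = -140 + ((-1 - 4)*(-4))*((-5*6)*((6 + (3 - 1*(-5)))*(-3))) = -140 + (-5*(-4))*(-30*(6 + (3 + 5))*(-3)) = -140 + 20*(-30*(6 + 8)*(-3)) = -140 + 20*(-420*(-3)) = -140 + 20*(-30*(-42)) = -140 + 20*1260 = -140 + 25200 = 25060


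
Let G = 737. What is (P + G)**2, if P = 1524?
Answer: 5112121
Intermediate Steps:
(P + G)**2 = (1524 + 737)**2 = 2261**2 = 5112121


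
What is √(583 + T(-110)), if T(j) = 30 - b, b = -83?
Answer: 2*√174 ≈ 26.382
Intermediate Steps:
T(j) = 113 (T(j) = 30 - 1*(-83) = 30 + 83 = 113)
√(583 + T(-110)) = √(583 + 113) = √696 = 2*√174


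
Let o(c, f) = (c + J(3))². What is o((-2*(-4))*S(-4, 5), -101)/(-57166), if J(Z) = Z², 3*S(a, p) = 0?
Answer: -81/57166 ≈ -0.0014169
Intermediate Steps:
S(a, p) = 0 (S(a, p) = (⅓)*0 = 0)
o(c, f) = (9 + c)² (o(c, f) = (c + 3²)² = (c + 9)² = (9 + c)²)
o((-2*(-4))*S(-4, 5), -101)/(-57166) = (9 - 2*(-4)*0)²/(-57166) = (9 + 8*0)²*(-1/57166) = (9 + 0)²*(-1/57166) = 9²*(-1/57166) = 81*(-1/57166) = -81/57166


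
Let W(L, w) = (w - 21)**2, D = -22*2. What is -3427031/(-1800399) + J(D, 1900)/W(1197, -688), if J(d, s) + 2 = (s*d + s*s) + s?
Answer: 8075047561013/905026369719 ≈ 8.9224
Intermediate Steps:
D = -44
J(d, s) = -2 + s + s**2 + d*s (J(d, s) = -2 + ((s*d + s*s) + s) = -2 + ((d*s + s**2) + s) = -2 + ((s**2 + d*s) + s) = -2 + (s + s**2 + d*s) = -2 + s + s**2 + d*s)
W(L, w) = (-21 + w)**2
-3427031/(-1800399) + J(D, 1900)/W(1197, -688) = -3427031/(-1800399) + (-2 + 1900 + 1900**2 - 44*1900)/((-21 - 688)**2) = -3427031*(-1/1800399) + (-2 + 1900 + 3610000 - 83600)/((-709)**2) = 3427031/1800399 + 3528298/502681 = 8075047561013/905026369719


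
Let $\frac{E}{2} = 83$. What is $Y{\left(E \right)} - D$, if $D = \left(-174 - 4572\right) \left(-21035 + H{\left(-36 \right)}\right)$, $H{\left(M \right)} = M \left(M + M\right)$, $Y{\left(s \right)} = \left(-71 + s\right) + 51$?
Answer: $-87530332$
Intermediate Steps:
$E = 166$ ($E = 2 \cdot 83 = 166$)
$Y{\left(s \right)} = -20 + s$
$H{\left(M \right)} = 2 M^{2}$ ($H{\left(M \right)} = M 2 M = 2 M^{2}$)
$D = 87530478$ ($D = \left(-174 - 4572\right) \left(-21035 + 2 \left(-36\right)^{2}\right) = - 4746 \left(-21035 + 2 \cdot 1296\right) = - 4746 \left(-21035 + 2592\right) = \left(-4746\right) \left(-18443\right) = 87530478$)
$Y{\left(E \right)} - D = \left(-20 + 166\right) - 87530478 = 146 - 87530478 = -87530332$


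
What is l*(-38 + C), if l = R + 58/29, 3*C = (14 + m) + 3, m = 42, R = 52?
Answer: -990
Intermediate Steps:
C = 59/3 (C = ((14 + 42) + 3)/3 = (56 + 3)/3 = (⅓)*59 = 59/3 ≈ 19.667)
l = 54 (l = 52 + 58/29 = 52 + 58*(1/29) = 52 + 2 = 54)
l*(-38 + C) = 54*(-38 + 59/3) = 54*(-55/3) = -990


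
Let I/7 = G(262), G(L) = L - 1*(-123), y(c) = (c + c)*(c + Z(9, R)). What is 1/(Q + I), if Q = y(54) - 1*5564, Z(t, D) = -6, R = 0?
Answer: 1/2315 ≈ 0.00043197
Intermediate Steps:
y(c) = 2*c*(-6 + c) (y(c) = (c + c)*(c - 6) = (2*c)*(-6 + c) = 2*c*(-6 + c))
Q = -380 (Q = 2*54*(-6 + 54) - 1*5564 = 2*54*48 - 5564 = 5184 - 5564 = -380)
G(L) = 123 + L (G(L) = L + 123 = 123 + L)
I = 2695 (I = 7*(123 + 262) = 7*385 = 2695)
1/(Q + I) = 1/(-380 + 2695) = 1/2315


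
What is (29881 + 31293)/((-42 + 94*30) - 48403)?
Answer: -838/625 ≈ -1.3408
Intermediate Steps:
(29881 + 31293)/((-42 + 94*30) - 48403) = 61174/((-42 + 2820) - 48403) = 61174/(2778 - 48403) = 61174/(-45625) = 61174*(-1/45625) = -838/625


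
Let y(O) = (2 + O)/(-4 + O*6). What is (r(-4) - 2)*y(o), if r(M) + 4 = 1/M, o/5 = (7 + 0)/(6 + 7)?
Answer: -1525/632 ≈ -2.4130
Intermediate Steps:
o = 35/13 (o = 5*((7 + 0)/(6 + 7)) = 5*(7/13) = 35/13 ≈ 2.6923)
y(O) = (2 + O)/(-4 + 6*O)
r(M) = -4 + 1/M
(r(-4) - 2)*y(o) = ((-4 + 1/(-4)) - 2)*((2 + 35/13)/(2*(-2 + 3*(35/13)))) = ((-4 - 1/4) - 2)*((1/2)*(61/13)/(-2 + 105/13)) = (-17/4 - 2)*((1/2)*(61/13)/(79/13)) = -25*13*61/(8*79*13) = -25/4*61/158 = -1525/632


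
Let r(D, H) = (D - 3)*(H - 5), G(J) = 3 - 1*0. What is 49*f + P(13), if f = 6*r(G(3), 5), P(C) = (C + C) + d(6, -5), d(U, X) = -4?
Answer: 22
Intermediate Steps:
G(J) = 3 (G(J) = 3 + 0 = 3)
r(D, H) = (-5 + H)*(-3 + D) (r(D, H) = (-3 + D)*(-5 + H) = (-5 + H)*(-3 + D))
P(C) = -4 + 2*C (P(C) = (C + C) - 4 = 2*C - 4 = -4 + 2*C)
f = 0 (f = 6*(15 - 5*3 - 3*5 + 3*5) = 6*(15 - 15 - 15 + 15) = 6*0 = 0)
49*f + P(13) = 49*0 + (-4 + 2*13) = 0 + (-4 + 26) = 0 + 22 = 22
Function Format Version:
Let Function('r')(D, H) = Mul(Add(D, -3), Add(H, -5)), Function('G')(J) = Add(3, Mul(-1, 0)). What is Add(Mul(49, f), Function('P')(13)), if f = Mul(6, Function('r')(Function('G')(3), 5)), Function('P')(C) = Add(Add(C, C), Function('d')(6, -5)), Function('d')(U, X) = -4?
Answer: 22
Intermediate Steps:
Function('G')(J) = 3 (Function('G')(J) = Add(3, 0) = 3)
Function('r')(D, H) = Mul(Add(-5, H), Add(-3, D)) (Function('r')(D, H) = Mul(Add(-3, D), Add(-5, H)) = Mul(Add(-5, H), Add(-3, D)))
Function('P')(C) = Add(-4, Mul(2, C)) (Function('P')(C) = Add(Add(C, C), -4) = Add(Mul(2, C), -4) = Add(-4, Mul(2, C)))
f = 0 (f = Mul(6, Add(15, Mul(-5, 3), Mul(-3, 5), Mul(3, 5))) = Mul(6, Add(15, -15, -15, 15)) = Mul(6, 0) = 0)
Add(Mul(49, f), Function('P')(13)) = Add(Mul(49, 0), Add(-4, Mul(2, 13))) = Add(0, Add(-4, 26)) = Add(0, 22) = 22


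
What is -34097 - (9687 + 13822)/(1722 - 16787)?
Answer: -513647796/15065 ≈ -34095.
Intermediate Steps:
-34097 - (9687 + 13822)/(1722 - 16787) = -34097 - 23509/(-15065) = -34097 - 23509*(-1)/15065 = -34097 - 1*(-23509/15065) = -34097 + 23509/15065 = -513647796/15065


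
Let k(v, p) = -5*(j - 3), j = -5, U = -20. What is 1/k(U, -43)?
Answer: 1/40 ≈ 0.025000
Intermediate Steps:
k(v, p) = 40 (k(v, p) = -5*(-5 - 3) = -5*(-8) = 40)
1/k(U, -43) = 1/40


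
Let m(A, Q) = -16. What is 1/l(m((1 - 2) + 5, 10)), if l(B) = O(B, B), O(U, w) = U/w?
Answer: 1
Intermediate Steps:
l(B) = 1 (l(B) = B/B = 1)
1/l(m((1 - 2) + 5, 10)) = 1/1 = 1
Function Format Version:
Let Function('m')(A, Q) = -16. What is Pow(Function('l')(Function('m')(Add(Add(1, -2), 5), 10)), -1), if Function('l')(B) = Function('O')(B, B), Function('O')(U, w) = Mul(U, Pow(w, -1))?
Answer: 1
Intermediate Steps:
Function('l')(B) = 1 (Function('l')(B) = Mul(B, Pow(B, -1)) = 1)
Pow(Function('l')(Function('m')(Add(Add(1, -2), 5), 10)), -1) = Pow(1, -1) = 1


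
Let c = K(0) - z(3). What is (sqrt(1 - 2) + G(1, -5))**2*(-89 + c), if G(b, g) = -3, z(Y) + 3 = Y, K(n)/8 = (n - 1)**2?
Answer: -648 + 486*I ≈ -648.0 + 486.0*I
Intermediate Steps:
K(n) = 8*(-1 + n)**2 (K(n) = 8*(n - 1)**2 = 8*(-1 + n)**2)
z(Y) = -3 + Y
c = 8 (c = 8*(-1 + 0)**2 - (-3 + 3) = 8*(-1)**2 - 1*0 = 8*1 + 0 = 8 + 0 = 8)
(sqrt(1 - 2) + G(1, -5))**2*(-89 + c) = (sqrt(1 - 2) - 3)**2*(-89 + 8) = (sqrt(-1) - 3)**2*(-81) = (I - 3)**2*(-81) = (-3 + I)**2*(-81) = -81*(-3 + I)**2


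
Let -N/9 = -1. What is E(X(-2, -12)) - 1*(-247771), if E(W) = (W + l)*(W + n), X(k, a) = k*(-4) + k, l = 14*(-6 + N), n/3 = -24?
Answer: 244603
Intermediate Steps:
N = 9 (N = -9*(-1) = 9)
n = -72 (n = 3*(-24) = -72)
l = 42 (l = 14*(-6 + 9) = 14*3 = 42)
X(k, a) = -3*k (X(k, a) = -4*k + k = -3*k)
E(W) = (-72 + W)*(42 + W) (E(W) = (W + 42)*(W - 72) = (42 + W)*(-72 + W) = (-72 + W)*(42 + W))
E(X(-2, -12)) - 1*(-247771) = (-3024 + (-3*(-2))² - (-90)*(-2)) - 1*(-247771) = (-3024 + 6² - 30*6) + 247771 = (-3024 + 36 - 180) + 247771 = -3168 + 247771 = 244603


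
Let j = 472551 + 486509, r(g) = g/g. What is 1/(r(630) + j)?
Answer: 1/959061 ≈ 1.0427e-6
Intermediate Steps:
r(g) = 1
j = 959060
1/(r(630) + j) = 1/(1 + 959060) = 1/959061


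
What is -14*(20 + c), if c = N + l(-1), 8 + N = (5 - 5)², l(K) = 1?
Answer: -182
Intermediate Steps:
N = -8 (N = -8 + (5 - 5)² = -8 + 0² = -8 + 0 = -8)
c = -7 (c = -8 + 1 = -7)
-14*(20 + c) = -14*(20 - 7) = -14*13 = -182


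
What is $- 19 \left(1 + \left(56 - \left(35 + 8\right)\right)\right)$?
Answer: $-266$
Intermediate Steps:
$- 19 \left(1 + \left(56 - \left(35 + 8\right)\right)\right) = - 19 \left(1 + \left(56 - 43\right)\right) = - 19 \left(1 + 13\right) = \left(-19\right) 14 = -266$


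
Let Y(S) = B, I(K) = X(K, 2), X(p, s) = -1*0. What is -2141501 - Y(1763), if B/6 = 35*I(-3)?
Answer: -2141501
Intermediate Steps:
X(p, s) = 0
I(K) = 0
B = 0 (B = 6*(35*0) = 6*0 = 0)
Y(S) = 0
-2141501 - Y(1763) = -2141501 - 1*0 = -2141501 + 0 = -2141501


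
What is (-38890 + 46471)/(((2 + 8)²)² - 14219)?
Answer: -7581/4219 ≈ -1.7969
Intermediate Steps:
(-38890 + 46471)/(((2 + 8)²)² - 14219) = 7581/((10²)² - 14219) = 7581/(100² - 14219) = 7581/(10000 - 14219) = 7581/(-4219) = 7581*(-1/4219) = -7581/4219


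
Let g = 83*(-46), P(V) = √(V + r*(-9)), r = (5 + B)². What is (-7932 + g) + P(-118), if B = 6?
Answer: -11750 + I*√1207 ≈ -11750.0 + 34.742*I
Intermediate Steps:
r = 121 (r = (5 + 6)² = 11² = 121)
P(V) = √(-1089 + V) (P(V) = √(V + 121*(-9)) = √(V - 1089) = √(-1089 + V))
g = -3818
(-7932 + g) + P(-118) = (-7932 - 3818) + √(-1089 - 118) = -11750 + √(-1207) = -11750 + I*√1207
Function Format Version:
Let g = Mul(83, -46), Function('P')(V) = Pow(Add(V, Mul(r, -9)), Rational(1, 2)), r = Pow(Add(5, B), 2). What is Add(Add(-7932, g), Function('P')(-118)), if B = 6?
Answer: Add(-11750, Mul(I, Pow(1207, Rational(1, 2)))) ≈ Add(-11750., Mul(34.742, I))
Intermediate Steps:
r = 121 (r = Pow(Add(5, 6), 2) = Pow(11, 2) = 121)
Function('P')(V) = Pow(Add(-1089, V), Rational(1, 2)) (Function('P')(V) = Pow(Add(V, Mul(121, -9)), Rational(1, 2)) = Pow(Add(V, -1089), Rational(1, 2)) = Pow(Add(-1089, V), Rational(1, 2)))
g = -3818
Add(Add(-7932, g), Function('P')(-118)) = Add(Add(-7932, -3818), Pow(Add(-1089, -118), Rational(1, 2))) = Add(-11750, Pow(-1207, Rational(1, 2))) = Add(-11750, Mul(I, Pow(1207, Rational(1, 2))))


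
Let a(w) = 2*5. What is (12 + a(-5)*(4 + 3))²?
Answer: 6724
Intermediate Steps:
a(w) = 10
(12 + a(-5)*(4 + 3))² = (12 + 10*(4 + 3))² = (12 + 10*7)² = (12 + 70)² = 82² = 6724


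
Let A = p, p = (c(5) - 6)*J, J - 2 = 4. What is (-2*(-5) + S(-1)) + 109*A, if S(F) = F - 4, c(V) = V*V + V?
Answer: 15701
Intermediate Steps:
J = 6 (J = 2 + 4 = 6)
c(V) = V + V² (c(V) = V² + V = V + V²)
S(F) = -4 + F
p = 144 (p = (5*(1 + 5) - 6)*6 = (5*6 - 6)*6 = (30 - 6)*6 = 24*6 = 144)
A = 144
(-2*(-5) + S(-1)) + 109*A = (-2*(-5) + (-4 - 1)) + 109*144 = (10 - 5) + 15696 = 5 + 15696 = 15701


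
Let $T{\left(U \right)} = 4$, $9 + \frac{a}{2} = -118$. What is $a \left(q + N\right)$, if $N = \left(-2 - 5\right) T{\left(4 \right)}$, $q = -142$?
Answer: $43180$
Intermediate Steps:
$a = -254$ ($a = -18 + 2 \left(-118\right) = -18 - 236 = -254$)
$N = -28$ ($N = \left(-2 - 5\right) 4 = \left(-7\right) 4 = -28$)
$a \left(q + N\right) = - 254 \left(-142 - 28\right) = \left(-254\right) \left(-170\right) = 43180$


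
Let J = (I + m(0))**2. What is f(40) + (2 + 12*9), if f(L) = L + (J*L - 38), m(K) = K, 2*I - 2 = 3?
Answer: 362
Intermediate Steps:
I = 5/2 (I = 1 + (1/2)*3 = 1 + 3/2 = 5/2 ≈ 2.5000)
J = 25/4 (J = (5/2 + 0)**2 = (5/2)**2 = 25/4 ≈ 6.2500)
f(L) = -38 + 29*L/4 (f(L) = L + (25*L/4 - 38) = L + (-38 + 25*L/4) = -38 + 29*L/4)
f(40) + (2 + 12*9) = (-38 + (29/4)*40) + (2 + 12*9) = (-38 + 290) + (2 + 108) = 252 + 110 = 362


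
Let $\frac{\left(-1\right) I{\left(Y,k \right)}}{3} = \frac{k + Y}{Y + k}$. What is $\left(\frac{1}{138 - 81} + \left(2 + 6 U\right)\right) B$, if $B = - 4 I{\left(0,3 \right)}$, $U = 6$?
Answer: $\frac{8668}{19} \approx 456.21$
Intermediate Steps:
$I{\left(Y,k \right)} = -3$ ($I{\left(Y,k \right)} = - 3 \frac{k + Y}{Y + k} = - 3 \frac{Y + k}{Y + k} = \left(-3\right) 1 = -3$)
$B = 12$ ($B = \left(-4\right) \left(-3\right) = 12$)
$\left(\frac{1}{138 - 81} + \left(2 + 6 U\right)\right) B = \left(\frac{1}{138 - 81} + \left(2 + 6 \cdot 6\right)\right) 12 = \left(\frac{1}{57} + \left(2 + 36\right)\right) 12 = \left(\frac{1}{57} + 38\right) 12 = \frac{2167}{57} \cdot 12 = \frac{8668}{19}$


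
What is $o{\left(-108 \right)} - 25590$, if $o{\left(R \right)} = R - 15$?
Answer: $-25713$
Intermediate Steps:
$o{\left(R \right)} = -15 + R$ ($o{\left(R \right)} = R - 15 = -15 + R$)
$o{\left(-108 \right)} - 25590 = \left(-15 - 108\right) - 25590 = -123 - 25590 = -25713$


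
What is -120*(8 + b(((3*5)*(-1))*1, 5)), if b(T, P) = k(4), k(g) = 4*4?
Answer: -2880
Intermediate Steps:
k(g) = 16
b(T, P) = 16
-120*(8 + b(((3*5)*(-1))*1, 5)) = -120*(8 + 16) = -120*24 = -2880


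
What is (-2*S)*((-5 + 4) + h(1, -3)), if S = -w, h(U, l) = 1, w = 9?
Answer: 0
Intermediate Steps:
S = -9 (S = -1*9 = -9)
(-2*S)*((-5 + 4) + h(1, -3)) = (-2*(-9))*((-5 + 4) + 1) = 18*(-1 + 1) = 18*0 = 0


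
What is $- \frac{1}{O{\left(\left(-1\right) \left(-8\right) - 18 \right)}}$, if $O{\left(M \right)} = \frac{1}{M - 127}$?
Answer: $137$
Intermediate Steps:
$O{\left(M \right)} = \frac{1}{-127 + M}$
$- \frac{1}{O{\left(\left(-1\right) \left(-8\right) - 18 \right)}} = - \frac{1}{\frac{1}{-127 - 10}} = - \frac{1}{\frac{1}{-137}} = - \frac{1}{- \frac{1}{137}} = \left(-1\right) \left(-137\right) = 137$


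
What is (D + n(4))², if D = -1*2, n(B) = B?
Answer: 4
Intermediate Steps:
D = -2
(D + n(4))² = (-2 + 4)² = 2² = 4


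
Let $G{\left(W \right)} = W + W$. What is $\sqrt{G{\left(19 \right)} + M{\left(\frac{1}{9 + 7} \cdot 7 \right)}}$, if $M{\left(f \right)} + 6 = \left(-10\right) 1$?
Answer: $\sqrt{22} \approx 4.6904$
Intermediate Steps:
$G{\left(W \right)} = 2 W$
$M{\left(f \right)} = -16$ ($M{\left(f \right)} = -6 - 10 = -16$)
$\sqrt{G{\left(19 \right)} + M{\left(\frac{1}{9 + 7} \cdot 7 \right)}} = \sqrt{2 \cdot 19 - 16} = \sqrt{38 - 16} = \sqrt{22}$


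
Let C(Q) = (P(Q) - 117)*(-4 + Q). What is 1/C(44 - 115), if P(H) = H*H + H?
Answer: -1/363975 ≈ -2.7474e-6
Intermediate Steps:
P(H) = H + H**2 (P(H) = H**2 + H = H + H**2)
C(Q) = (-117 + Q*(1 + Q))*(-4 + Q) (C(Q) = (Q*(1 + Q) - 117)*(-4 + Q) = (-117 + Q*(1 + Q))*(-4 + Q))
1/C(44 - 115) = 1/(468 + (44 - 115)**3 - 121*(44 - 115) - 3*(44 - 115)**2) = 1/(468 + (-71)**3 - 121*(-71) - 3*(-71)**2) = 1/(468 - 357911 + 8591 - 3*5041) = 1/(468 - 357911 + 8591 - 15123) = 1/(-363975) = -1/363975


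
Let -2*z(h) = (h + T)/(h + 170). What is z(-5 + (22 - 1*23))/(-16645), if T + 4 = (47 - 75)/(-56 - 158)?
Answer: -132/73021615 ≈ -1.8077e-6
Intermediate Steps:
T = -414/107 (T = -4 + (47 - 75)/(-56 - 158) = -4 - 28/(-214) = -4 - 28*(-1/214) = -4 + 14/107 = -414/107 ≈ -3.8692)
z(h) = -(-414/107 + h)/(2*(170 + h)) (z(h) = -(h - 414/107)/(2*(h + 170)) = -(-414/107 + h)/(2*(170 + h)))
z(-5 + (22 - 1*23))/(-16645) = ((414 - 107*(-5 + (22 - 1*23)))/(214*(170 + (-5 + (22 - 1*23)))))/(-16645) = ((414 - 107*(-5 + (22 - 23)))/(214*(170 + (-5 + (22 - 23)))))*(-1/16645) = ((414 - 107*(-5 - 1))/(214*(170 + (-5 - 1))))*(-1/16645) = ((414 - 107*(-6))/(214*(170 - 6)))*(-1/16645) = ((1/214)*(414 + 642)/164)*(-1/16645) = ((1/214)*(1/164)*1056)*(-1/16645) = (132/4387)*(-1/16645) = -132/73021615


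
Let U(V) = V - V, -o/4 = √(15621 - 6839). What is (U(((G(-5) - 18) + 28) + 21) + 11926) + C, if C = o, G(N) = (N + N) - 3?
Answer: 11926 - 4*√8782 ≈ 11551.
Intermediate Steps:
G(N) = -3 + 2*N (G(N) = 2*N - 3 = -3 + 2*N)
o = -4*√8782 (o = -4*√(15621 - 6839) = -4*√8782 ≈ -374.85)
U(V) = 0
C = -4*√8782 ≈ -374.85
(U(((G(-5) - 18) + 28) + 21) + 11926) + C = (0 + 11926) - 4*√8782 = 11926 - 4*√8782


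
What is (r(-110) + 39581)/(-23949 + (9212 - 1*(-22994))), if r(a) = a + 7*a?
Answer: 38701/8257 ≈ 4.6870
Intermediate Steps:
r(a) = 8*a
(r(-110) + 39581)/(-23949 + (9212 - 1*(-22994))) = (8*(-110) + 39581)/(-23949 + (9212 - 1*(-22994))) = (-880 + 39581)/(-23949 + (9212 + 22994)) = 38701/(-23949 + 32206) = 38701/8257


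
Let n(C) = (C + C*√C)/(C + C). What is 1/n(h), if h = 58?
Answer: -2/57 + 2*√58/57 ≈ 0.23213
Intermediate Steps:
n(C) = (C + C^(3/2))/(2*C) (n(C) = (C + C^(3/2))/((2*C)) = (C + C^(3/2))*(1/(2*C)) = (C + C^(3/2))/(2*C))
1/n(h) = 1/(½ + √58/2)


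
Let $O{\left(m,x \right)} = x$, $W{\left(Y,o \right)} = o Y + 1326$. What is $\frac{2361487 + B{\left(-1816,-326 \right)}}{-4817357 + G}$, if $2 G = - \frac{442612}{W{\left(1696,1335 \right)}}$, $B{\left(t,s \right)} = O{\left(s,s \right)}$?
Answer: $- \frac{2674588594623}{5456827530904} \approx -0.49014$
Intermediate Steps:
$W{\left(Y,o \right)} = 1326 + Y o$ ($W{\left(Y,o \right)} = Y o + 1326 = 1326 + Y o$)
$B{\left(t,s \right)} = s$
$G = - \frac{110653}{1132743}$ ($G = \frac{\left(-442612\right) \frac{1}{1326 + 1696 \cdot 1335}}{2} = \frac{\left(-442612\right) \frac{1}{1326 + 2264160}}{2} = \frac{\left(-442612\right) \frac{1}{2265486}}{2} = \frac{1}{2} \left(- \frac{221306}{1132743}\right) = - \frac{110653}{1132743} \approx -0.097686$)
$\frac{2361487 + B{\left(-1816,-326 \right)}}{-4817357 + G} = \frac{2361487 - 326}{-4817357 - \frac{110653}{1132743}} = \frac{2361161}{- \frac{5456827530904}{1132743}} = 2361161 \left(- \frac{1132743}{5456827530904}\right) = - \frac{2674588594623}{5456827530904}$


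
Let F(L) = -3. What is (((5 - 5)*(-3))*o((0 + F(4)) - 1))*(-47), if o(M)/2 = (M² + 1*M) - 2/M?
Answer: 0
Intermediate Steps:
o(M) = -4/M + 2*M + 2*M² (o(M) = 2*((M² + 1*M) - 2/M) = 2*((M² + M) - 2/M) = 2*((M + M²) - 2/M) = 2*(M + M² - 2/M) = -4/M + 2*M + 2*M²)
(((5 - 5)*(-3))*o((0 + F(4)) - 1))*(-47) = (((5 - 5)*(-3))*(2*(-2 + ((0 - 3) - 1)²*(1 + ((0 - 3) - 1)))/((0 - 3) - 1)))*(-47) = ((0*(-3))*(2*(-2 + (-3 - 1)²*(1 + (-3 - 1)))/(-3 - 1)))*(-47) = (0*(2*(-2 + (-4)²*(1 - 4))/(-4)))*(-47) = (0*(2*(-¼)*(-2 + 16*(-3))))*(-47) = (0*(2*(-¼)*(-2 - 48)))*(-47) = (0*(2*(-¼)*(-50)))*(-47) = (0*25)*(-47) = 0*(-47) = 0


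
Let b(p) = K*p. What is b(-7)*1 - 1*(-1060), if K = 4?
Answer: 1032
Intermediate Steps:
b(p) = 4*p
b(-7)*1 - 1*(-1060) = (4*(-7))*1 - 1*(-1060) = -28*1 + 1060 = -28 + 1060 = 1032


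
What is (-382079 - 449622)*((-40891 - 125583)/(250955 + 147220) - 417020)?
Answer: 138101543253980774/398175 ≈ 3.4684e+11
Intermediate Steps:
(-382079 - 449622)*((-40891 - 125583)/(250955 + 147220) - 417020) = -831701*(-166474/398175 - 417020) = -831701*(-166047104974/398175) = 138101543253980774/398175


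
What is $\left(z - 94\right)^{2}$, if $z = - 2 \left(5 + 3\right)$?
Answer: $12100$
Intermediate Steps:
$z = -16$ ($z = \left(-2\right) 8 = -16$)
$\left(z - 94\right)^{2} = \left(-16 - 94\right)^{2} = \left(-110\right)^{2} = 12100$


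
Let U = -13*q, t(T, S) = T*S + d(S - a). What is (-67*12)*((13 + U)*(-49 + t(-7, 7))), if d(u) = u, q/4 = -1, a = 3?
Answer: 4912440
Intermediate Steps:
q = -4 (q = 4*(-1) = -4)
t(T, S) = -3 + S + S*T (t(T, S) = T*S + (S - 1*3) = S*T + (S - 3) = S*T + (-3 + S) = -3 + S + S*T)
U = 52 (U = -13*(-4) = 52)
(-67*12)*((13 + U)*(-49 + t(-7, 7))) = (-67*12)*((13 + 52)*(-49 + (-3 + 7 + 7*(-7)))) = -52260*(-49 + (-3 + 7 - 49)) = -52260*(-49 - 45) = -52260*(-94) = -804*(-6110) = 4912440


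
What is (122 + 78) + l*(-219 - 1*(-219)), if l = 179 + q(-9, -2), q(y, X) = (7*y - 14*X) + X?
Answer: 200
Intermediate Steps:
q(y, X) = -13*X + 7*y (q(y, X) = (-14*X + 7*y) + X = -13*X + 7*y)
l = 142 (l = 179 + (-13*(-2) + 7*(-9)) = 179 + (26 - 63) = 179 - 37 = 142)
(122 + 78) + l*(-219 - 1*(-219)) = (122 + 78) + 142*(-219 - 1*(-219)) = 200 + 142*(-219 + 219) = 200 + 142*0 = 200 + 0 = 200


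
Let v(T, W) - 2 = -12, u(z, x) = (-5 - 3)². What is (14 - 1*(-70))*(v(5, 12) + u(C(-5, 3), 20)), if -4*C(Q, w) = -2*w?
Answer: 4536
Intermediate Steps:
C(Q, w) = w/2 (C(Q, w) = -(-1)*w/2 = w/2)
u(z, x) = 64 (u(z, x) = (-8)² = 64)
v(T, W) = -10 (v(T, W) = 2 - 12 = -10)
(14 - 1*(-70))*(v(5, 12) + u(C(-5, 3), 20)) = (14 - 1*(-70))*(-10 + 64) = (14 + 70)*54 = 84*54 = 4536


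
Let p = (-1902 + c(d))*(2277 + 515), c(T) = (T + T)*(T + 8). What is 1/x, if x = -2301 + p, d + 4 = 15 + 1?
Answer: -1/3972525 ≈ -2.5173e-7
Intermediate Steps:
d = 12 (d = -4 + (15 + 1) = -4 + 16 = 12)
c(T) = 2*T*(8 + T) (c(T) = (2*T)*(8 + T) = 2*T*(8 + T))
p = -3970224 (p = (-1902 + 2*12*(8 + 12))*(2277 + 515) = (-1902 + 2*12*20)*2792 = (-1902 + 480)*2792 = -1422*2792 = -3970224)
x = -3972525 (x = -2301 - 3970224 = -3972525)
1/x = 1/(-3972525) = -1/3972525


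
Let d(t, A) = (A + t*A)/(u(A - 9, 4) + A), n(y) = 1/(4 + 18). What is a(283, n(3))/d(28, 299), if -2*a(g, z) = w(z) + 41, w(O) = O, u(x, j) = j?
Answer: -273609/381524 ≈ -0.71715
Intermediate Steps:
n(y) = 1/22
a(g, z) = -41/2 - z/2 (a(g, z) = -(z + 41)/2 = -(41 + z)/2 = -41/2 - z/2)
d(t, A) = (A + A*t)/(4 + A) (d(t, A) = (A + t*A)/(4 + A) = (A + A*t)/(4 + A))
a(283, n(3))/d(28, 299) = (-41/2 - 1/2*1/22)/((299*(1 + 28)/(4 + 299))) = (-41/2 - 1/44)/((299*29/303)) = -903/(44*(299*(1/303)*29)) = -903/(44*8671/303) = -903/44*303/8671 = -273609/381524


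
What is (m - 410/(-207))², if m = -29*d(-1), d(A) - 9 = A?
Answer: 2267092996/42849 ≈ 52909.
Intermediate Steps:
d(A) = 9 + A
m = -232 (m = -29*(9 - 1) = -29*8 = -232)
(m - 410/(-207))² = (-232 - 410/(-207))² = (-232 - 410*(-1/207))² = (-232 + 410/207)² = (-47614/207)² = 2267092996/42849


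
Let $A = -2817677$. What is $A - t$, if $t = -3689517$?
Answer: $871840$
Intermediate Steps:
$A - t = -2817677 - -3689517 = -2817677 + 3689517 = 871840$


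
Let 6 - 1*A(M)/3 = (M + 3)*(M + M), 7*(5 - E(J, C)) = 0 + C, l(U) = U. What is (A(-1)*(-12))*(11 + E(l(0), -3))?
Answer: -41400/7 ≈ -5914.3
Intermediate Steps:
E(J, C) = 5 - C/7 (E(J, C) = 5 - (0 + C)/7 = 5 - C/7)
A(M) = 18 - 6*M*(3 + M) (A(M) = 18 - 3*(M + 3)*(M + M) = 18 - 3*(3 + M)*2*M = 18 - 6*M*(3 + M))
(A(-1)*(-12))*(11 + E(l(0), -3)) = ((18 - 18*(-1) - 6*(-1)²)*(-12))*(11 + (5 - ⅐*(-3))) = ((18 + 18 - 6*1)*(-12))*(11 + (5 + 3/7)) = ((18 + 18 - 6)*(-12))*(11 + 38/7) = (30*(-12))*(115/7) = -360*115/7 = -41400/7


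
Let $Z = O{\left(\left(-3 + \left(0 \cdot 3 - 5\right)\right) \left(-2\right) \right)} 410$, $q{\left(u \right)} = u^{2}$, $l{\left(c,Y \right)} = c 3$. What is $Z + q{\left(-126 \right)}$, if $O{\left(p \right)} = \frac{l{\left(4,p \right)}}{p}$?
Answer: $\frac{32367}{2} \approx 16184.0$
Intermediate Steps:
$l{\left(c,Y \right)} = 3 c$
$O{\left(p \right)} = \frac{12}{p}$ ($O{\left(p \right)} = \frac{3 \cdot 4}{p} = \frac{12}{p}$)
$Z = \frac{615}{2}$ ($Z = \frac{12}{\left(-3 + \left(0 \cdot 3 - 5\right)\right) \left(-2\right)} 410 = \frac{12}{\left(-3 + \left(0 - 5\right)\right) \left(-2\right)} 410 = \frac{12}{\left(-3 - 5\right) \left(-2\right)} 410 = \frac{12}{\left(-8\right) \left(-2\right)} 410 = \frac{12}{16} \cdot 410 = 12 \cdot \frac{1}{16} \cdot 410 = \frac{3}{4} \cdot 410 = \frac{615}{2} \approx 307.5$)
$Z + q{\left(-126 \right)} = \frac{615}{2} + \left(-126\right)^{2} = \frac{615}{2} + 15876 = \frac{32367}{2}$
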